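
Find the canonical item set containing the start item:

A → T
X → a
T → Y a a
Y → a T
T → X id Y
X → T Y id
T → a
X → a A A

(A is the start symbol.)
First, augment the grammar with A' → A
I₀ = CLOSURE({ [A' → . A] }):
  [A' → . A] has the dot before A: add [A → . T]
  [A → . T] has the dot before T: add [T → . Y a a], [T → . X id Y], [T → . a]
  [T → . Y a a] has the dot before Y: add [Y → . a T]
  [T → . X id Y] has the dot before X: add [X → . a], [X → . T Y id], [X → . a A A]
No further items can be added.

I₀ = { [A → . T], [A' → . A], [T → . X id Y], [T → . Y a a], [T → . a], [X → . T Y id], [X → . a A A], [X → . a], [Y → . a T] }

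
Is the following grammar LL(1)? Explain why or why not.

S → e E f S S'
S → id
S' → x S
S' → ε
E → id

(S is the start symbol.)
A grammar is LL(1) if for each non-terminal N with multiple productions, the predict sets of those productions are pairwise disjoint, where PREDICT(N → α) = (FIRST(α) \ {ε}) ∪ (FOLLOW(N) if α ⇒* ε).

Relevant sets:
  FOLLOW(S') = { $, 'x' }

For S:
  PREDICT(S → e E f S S') = { 'e' }
  PREDICT(S → id) = { 'id' }
For S':
  PREDICT(S' → x S) = { 'x' }
  PREDICT(S' → ε) = { $, 'x' }
E has a single production, so nothing to check there.

Conflict found: Predict set conflict for S': { 'x' }
The grammar is NOT LL(1).

Answer: No. Predict set conflict for S': { 'x' }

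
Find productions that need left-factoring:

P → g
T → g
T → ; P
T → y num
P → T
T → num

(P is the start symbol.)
No, left-factoring is not needed

Left-factoring is needed when two productions for the same non-terminal
share a common prefix on the right-hand side.

Productions for P:
  P → g
  P → T
Productions for T:
  T → g
  T → ; P
  T → y num
  T → num

No common prefixes found.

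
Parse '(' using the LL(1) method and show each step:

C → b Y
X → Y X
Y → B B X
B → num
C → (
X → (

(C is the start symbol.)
LL(1) parsing maintains a stack (initially the start symbol over $) and the input. At each step: if the stack top is a terminal, match it against the current input token; if it is a non-terminal N, replace it with the RHS of M[N, lookahead] (the unique production whose predict set contains the lookahead).

Stack is shown with the top on the left.

Stack  Input  Action
--------------------
C $    ( $    output C → (
( $    ( $    match '('
$      $      accept

The string is accepted.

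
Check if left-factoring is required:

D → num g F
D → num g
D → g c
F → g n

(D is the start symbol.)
Yes, D has productions with common prefix 'num g'

Left-factoring is needed when two productions for the same non-terminal
share a common prefix on the right-hand side.

Productions for D:
  D → num g F
  D → num g
  D → g c

Found common prefix 'num g' in productions for D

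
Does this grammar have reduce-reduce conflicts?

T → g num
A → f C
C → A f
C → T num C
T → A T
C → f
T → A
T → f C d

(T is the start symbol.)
A reduce-reduce conflict occurs when an LR(0) state has two complete items [A → α .] and [B → β .] — both call for a reduction, and with no lookahead the parser cannot choose between them.

Augment with T' → T and build the canonical LR(0) collection (I0 = CLOSURE({[T' → . T]}), then GOTO on every symbol after a dot until no new states appear). It has 15 states:
  I0: { [A → . f C], [T → . A T], [T → . A], [T → . f C d], [T → . g num], [T' → . T] }  — shift
  I1: { [A → . f C], [T → . A T], [T → . A], [T → . f C d], [T → . g num], [T → A . T], [T → A .] }  — shift, reduce
  I2: { [T' → T .] }  — accept
  I3: { [A → . f C], [A → f . C], [C → . A f], [C → . T num C], [C → . f], [T → . A T], [T → . A], [T → . f C d], [T → . g num], [T → f . C d] }  — shift
  I4: { [T → g . num] }  — shift
  I5: { [T → g num .] }  — reduce
  I6: { [A → . f C], [C → A . f], [T → . A T], [T → . A], [T → . f C d], [T → . g num], [T → A . T], [T → A .] }  — shift, reduce
  I7: { [A → f C .], [T → f C . d] }  — shift, reduce
  I8: { [C → T . num C] }  — shift
  I9: { [A → . f C], [A → f . C], [C → . A f], [C → . T num C], [C → . f], [C → f .], [T → . A T], [T → . A], [T → . f C d], [T → . g num], [T → f . C d] }  — shift, reduce
  I10: { [A → . f C], [C → . A f], [C → . T num C], [C → . f], [C → T num . C], [T → . A T], [T → . A], [T → . f C d], [T → . g num] }  — shift
  I11: { [C → T num C .] }  — reduce
  I12: { [T → f C d .] }  — reduce
  I13: { [T → A T .] }  — reduce
  I14: { [A → . f C], [A → f . C], [C → . A f], [C → . T num C], [C → . f], [C → A f .], [T → . A T], [T → . A], [T → . f C d], [T → . g num], [T → f . C d] }  — shift, reduce

No state contains more than one complete item.

Answer: No reduce-reduce conflicts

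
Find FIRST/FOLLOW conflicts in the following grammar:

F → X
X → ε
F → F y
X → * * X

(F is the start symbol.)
A FIRST/FOLLOW conflict occurs when a non-terminal N has a nullable alternative N → β (β ⇒* ε) and another alternative N → α with FIRST(α) ∩ FOLLOW(N) ≠ ∅: on such a lookahead the parser cannot decide between expanding α and letting N vanish via β.

Nullable non-terminals: F, X.
FIRST sets used below: FIRST(X) = { '*', ε }, FIRST(F) = { '*', 'y', ε }

F: nullable alternative(s) F → X; FOLLOW(F) = { $, 'y' }
  F → X: FIRST \ {ε} = { '*' } — this is the only nullable alternative, skip
  F → F y: FIRST \ {ε} = { '*', 'y' } — overlaps FOLLOW(F) on { 'y' }: CONFLICT

X: nullable alternative(s) X → ε; FOLLOW(X) = { $, 'y' }
  X → ε: FIRST \ {ε} = { } — this is the only nullable alternative, skip
  X → * * X: FIRST \ {ε} = { '*' } — disjoint from FOLLOW(X)

So the grammar has 1 FIRST/FOLLOW conflict (marked CONFLICT above).

Answer: Yes. F → F y with FOLLOW(F) on { 'y' }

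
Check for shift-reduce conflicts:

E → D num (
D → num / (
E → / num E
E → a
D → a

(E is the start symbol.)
No shift-reduce conflicts

Augment with E' → E and build the canonical LR(0) collection (I0 = CLOSURE({[E' → . E]}), then GOTO on every symbol after a dot until no new states appear). It has 12 states:
  I0: { [D → . a], [D → . num / (], [E → . / num E], [E → . D num (], [E → . a], [E' → . E] }  — shift
  I1: { [E → / . num E] }  — shift
  I2: { [E → D . num (] }  — shift
  I3: { [E' → E .] }  — accept
  I4: { [D → a .], [E → a .] }  — 2 reduces
  I5: { [D → num . / (] }  — shift
  I6: { [D → num / . (] }  — shift
  I7: { [D → num / ( .] }  — reduce
  I8: { [E → D num . (] }  — shift
  I9: { [E → D num ( .] }  — reduce
  I10: { [D → . a], [D → . num / (], [E → . / num E], [E → . D num (], [E → . a], [E → / num . E] }  — shift
  I11: { [E → / num E .] }  — reduce

No state contains both a complete item and a shift item.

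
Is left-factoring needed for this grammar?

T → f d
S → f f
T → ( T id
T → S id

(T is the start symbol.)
Left-factoring is needed when two productions for the same non-terminal
share a common prefix on the right-hand side.

Productions for T:
  T → f d
  T → ( T id
  T → S id

No common prefixes found.

Answer: No, left-factoring is not needed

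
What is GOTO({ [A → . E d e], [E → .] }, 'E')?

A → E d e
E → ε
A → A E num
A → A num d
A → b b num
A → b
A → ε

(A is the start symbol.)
GOTO(I, 'E') = CLOSURE({ [A → αX.β] : [A → α.Xβ] ∈ I, X = 'E' })

Items with dot before 'E', with the dot advanced:
  [A → . E d e] → [A → E . d e]
Closure adds nothing (no advanced item has the dot before a non-terminal).

GOTO = { [A → E . d e] }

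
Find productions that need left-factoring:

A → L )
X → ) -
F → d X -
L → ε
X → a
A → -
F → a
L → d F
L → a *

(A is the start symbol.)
No, left-factoring is not needed

Left-factoring is needed when two productions for the same non-terminal
share a common prefix on the right-hand side.

Productions for A:
  A → L )
  A → -
Productions for X:
  X → ) -
  X → a
Productions for F:
  F → d X -
  F → a
Productions for L:
  L → ε
  L → d F
  L → a *

No common prefixes found.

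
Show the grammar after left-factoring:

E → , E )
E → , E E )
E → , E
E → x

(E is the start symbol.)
E → , E E'
E' → )
E' → E )
E' → ε
E → x

Left-factoring transforms A → αβ₁ | αβ₂ into A → αA' and A' → β₁ | β₂
(α is the longest common prefix among the alternatives). Repeat until
no nonterminal has two alternatives with a common prefix.

Round 1: E has alternatives sharing prefix ', E'. Introduce E': E → , E E'
  Add: E' → )
  Add: E' → E )
  Add: E' → ε

No remaining common prefixes — done.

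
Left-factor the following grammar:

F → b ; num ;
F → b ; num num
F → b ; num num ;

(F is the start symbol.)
F → b ; num F'
F' → ;
F' → num F''
F'' → ε
F'' → ;

Left-factoring transforms A → αβ₁ | αβ₂ into A → αA' and A' → β₁ | β₂
(α is the longest common prefix among the alternatives). Repeat until
no nonterminal has two alternatives with a common prefix.

Round 1: F has alternatives sharing prefix 'b ; num'. Introduce F': F → b ; num F'
  Add: F' → ;
  Add: F' → num
  Add: F' → num ;

Round 2: F' has alternatives sharing prefix 'num'. Introduce F'': F' → num F''
  Add: F'' → ε
  Add: F'' → ;

No remaining common prefixes — done.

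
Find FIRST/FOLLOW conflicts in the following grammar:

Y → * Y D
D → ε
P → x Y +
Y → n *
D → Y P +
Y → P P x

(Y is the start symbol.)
Yes. D → Y P '+' with FOLLOW(D) on { '*', 'n', 'x' }

A FIRST/FOLLOW conflict occurs when a non-terminal N has a nullable alternative N → β (β ⇒* ε) and another alternative N → α with FIRST(α) ∩ FOLLOW(N) ≠ ∅: on such a lookahead the parser cannot decide between expanding α and letting N vanish via β.

Nullable non-terminals: D.
FIRST sets used below: FIRST(Y) = { '*', 'n', 'x' }

D: nullable alternative(s) D → ε; FOLLOW(D) = { $, '*', '+', 'n', 'x' }
  D → ε: FIRST \ {ε} = { } — this is the only nullable alternative, skip
  D → Y P +: FIRST \ {ε} = { '*', 'n', 'x' } — overlaps FOLLOW(D) on { '*', 'n', 'x' }: CONFLICT

P, Y have no nullable alternative, so no FIRST/FOLLOW check is needed there.

So the grammar has 1 FIRST/FOLLOW conflict (marked CONFLICT above).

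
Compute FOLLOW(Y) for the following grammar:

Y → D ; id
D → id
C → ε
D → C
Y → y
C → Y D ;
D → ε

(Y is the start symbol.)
To compute FOLLOW(Y), find every occurrence of Y on a right-hand side N → α Y β: add FIRST(β) \ {ε}, and if β is empty or nullable also add FOLLOW(N). Iterate to a fixed point.

Y is the start symbol, so $ ∈ FOLLOW(Y).
In C → Y D ;: Y is followed by D ';', add FIRST(D ';') \ {ε} = { ';', 'id', 'y' }

Taking the union: FOLLOW(Y) = { $, ';', 'id', 'y' }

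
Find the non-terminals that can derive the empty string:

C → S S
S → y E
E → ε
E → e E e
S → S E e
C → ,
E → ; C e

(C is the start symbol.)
{ 'E' }

A non-terminal is nullable if it can derive ε (the empty string): either it has an ε-production, or it has a production whose right-hand side consists entirely of nullable non-terminals.

ε-productions: E → ε
So E is immediately nullable.
No further non-terminal can be added: every production for the remaining non-terminals contains a terminal or a non-nullable non-terminal.
Nullable = { 'E' }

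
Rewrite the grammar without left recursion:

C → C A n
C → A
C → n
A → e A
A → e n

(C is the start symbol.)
C is directly left-recursive. The standard transformation for
  A → A α₁ | ... | A α_m | β₁ | ... | β_n
is
  A  → β₁ A' | ... | β_n A'
  A' → α₁ A' | ... | α_m A' | ε

C → A becomes C → A C'
C → n becomes C → n C'
C → C A n becomes C' → A n C'
Add C' → ε

Productions for other non-terminals are unchanged:
  A → e A
  A → e n

Resulting grammar:
C → A C'
C → n C'
C' → A n C'
C' → ε
A → e A
A → e n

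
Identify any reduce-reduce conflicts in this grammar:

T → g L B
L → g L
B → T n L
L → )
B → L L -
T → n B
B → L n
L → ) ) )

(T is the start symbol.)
A reduce-reduce conflict occurs when an LR(0) state has two complete items [A → α .] and [B → β .] — both call for a reduction, and with no lookahead the parser cannot choose between them.

Augment with T' → T and build the canonical LR(0) collection (I0 = CLOSURE({[T' → . T]}), then GOTO on every symbol after a dot until no new states appear). It has 21 states:
  I0: { [T → . g L B], [T → . n B], [T' → . T] }  — shift
  I1: { [T' → T .] }  — accept
  I2: { [L → . ) ) )], [L → . )], [L → . g L], [T → g . L B] }  — shift
  I3: { [B → . L L -], [B → . L n], [B → . T n L], [L → . ) ) )], [L → . )], [L → . g L], [T → . g L B], [T → . n B], [T → n . B] }  — shift
  I4: { [L → ) . ) )], [L → ) .] }  — shift, reduce
  I5: { [T → n B .] }  — reduce
  I6: { [B → L . L -], [B → L . n], [L → . ) ) )], [L → . )], [L → . g L] }  — shift
  I7: { [B → T . n L] }  — shift
  I8: { [L → . ) ) )], [L → . )], [L → . g L], [L → g . L], [T → g . L B] }  — shift
  I9: { [B → . L L -], [B → . L n], [B → . T n L], [L → . ) ) )], [L → . )], [L → . g L], [L → g L .], [T → . g L B], [T → . n B], [T → g L . B] }  — shift, reduce
  I10: { [L → . ) ) )], [L → . )], [L → . g L], [L → g . L] }  — shift
  I11: { [L → g L .] }  — reduce
  I12: { [T → g L B .] }  — reduce
  I13: { [B → T n . L], [L → . ) ) )], [L → . )], [L → . g L] }  — shift
  I14: { [B → T n L .] }  — reduce
  I15: { [B → L L . -] }  — shift
  I16: { [B → L n .] }  — reduce
  I17: { [B → L L - .] }  — reduce
  I18: { [L → ) ) . )] }  — shift
  I19: { [L → ) ) ) .] }  — reduce
  I20: { [B → . L L -], [B → . L n], [B → . T n L], [L → . ) ) )], [L → . )], [L → . g L], [T → . g L B], [T → . n B], [T → g L . B] }  — shift

No state contains more than one complete item.

Answer: No reduce-reduce conflicts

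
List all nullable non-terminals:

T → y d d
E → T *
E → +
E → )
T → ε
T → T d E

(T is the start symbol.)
{ 'T' }

A non-terminal is nullable if it can derive ε (the empty string): either it has an ε-production, or it has a production whose right-hand side consists entirely of nullable non-terminals.

ε-productions: T → ε
So T is immediately nullable.
No further non-terminal can be added: every production for the remaining non-terminals contains a terminal or a non-nullable non-terminal.
Nullable = { 'T' }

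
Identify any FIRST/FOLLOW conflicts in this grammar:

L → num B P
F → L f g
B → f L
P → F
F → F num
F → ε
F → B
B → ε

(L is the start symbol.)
Yes. F → L f g with FOLLOW(F) on { 'num' }; F → F num with FOLLOW(F) on { 'f', 'num' }; F → B with FOLLOW(F) on { 'f' }; B → f L with FOLLOW(B) on { 'f' }

Nullable non-terminals: B, F, P.
FIRST sets used below: FIRST(L) = { 'num' }, FIRST(F) = { 'f', 'num', ε }, FIRST(B) = { 'f', ε }

B: nullable alternative(s) B → ε; FOLLOW(B) = { $, 'f', 'num' }
  B → f L: FIRST \ {ε} = { 'f' } — overlaps FOLLOW(B) on { 'f' }: CONFLICT
  B → ε: FIRST \ {ε} = { } — this is the only nullable alternative, skip

F: nullable alternative(s) F → ε, F → B; FOLLOW(F) = { $, 'f', 'num' }
  F → L f g: FIRST \ {ε} = { 'num' } — overlaps FOLLOW(F) on { 'num' }: CONFLICT
  F → F num: FIRST \ {ε} = { 'f', 'num' } — overlaps FOLLOW(F) on { 'f', 'num' }: CONFLICT
  F → ε: FIRST \ {ε} = { } — disjoint from FOLLOW(F)
  F → B: FIRST \ {ε} = { 'f' } — overlaps FOLLOW(F) on { 'f' }: CONFLICT
P has a nullable alternative but only one production, so nothing to check.

L has no nullable alternative, so no FIRST/FOLLOW check is needed there.

So the grammar has 4 FIRST/FOLLOW conflicts (marked CONFLICT above).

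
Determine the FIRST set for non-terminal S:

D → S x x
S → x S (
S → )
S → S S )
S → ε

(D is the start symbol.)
To compute FIRST(S), examine every production with S on the left-hand side, reading each right-hand side left to right until a non-nullable symbol is reached.

From S → x S (:
  - x is a terminal: add 'x' and stop
From S → ):
  - ')' is a terminal: add ')' and stop
From S → S S ):
  - S is the symbol being defined: contributes nothing new
    S is nullable, so continue to the next symbol
  - S is the symbol being defined: contributes nothing new
    S is nullable, so continue to the next symbol
  - ')' is a terminal: add ')' and stop
From S → ε:
  - ε-production, so ε ∈ FIRST(S)

Collecting: FIRST(S) = { ')', 'x', ε }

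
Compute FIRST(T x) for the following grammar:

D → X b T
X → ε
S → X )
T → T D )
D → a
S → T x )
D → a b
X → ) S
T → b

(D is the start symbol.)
{ 'b' }

FIRST sets of the non-terminals involved (from the grammar, by fixed-point iteration):
  FIRST(T) = { 'b' }

To compute FIRST(T x), process the symbols left to right:
Symbol T is a non-terminal. Add FIRST(T) \ {ε} = { 'b' }
T is not nullable (ε ∉ FIRST(T)), so stop here.
FIRST(T x) = { 'b' }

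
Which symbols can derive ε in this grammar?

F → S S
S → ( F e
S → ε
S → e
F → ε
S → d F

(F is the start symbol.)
{ 'F', 'S' }

A non-terminal is nullable if it can derive ε (the empty string): either it has an ε-production, or it has a production whose right-hand side consists entirely of nullable non-terminals.

ε-productions: S → ε, F → ε
So S, F are immediately nullable.
Every non-terminal is now nullable.
Nullable = { 'F', 'S' }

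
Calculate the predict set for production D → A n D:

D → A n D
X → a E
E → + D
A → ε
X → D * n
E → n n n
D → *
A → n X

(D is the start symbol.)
PREDICT(D → A n D) = (FIRST(RHS) \ {ε}) ∪ (FOLLOW(D) if ε ∈ FIRST(RHS), i.e. RHS ⇒* ε)
FIRST(A) = { 'n', ε }
FIRST(A n D) = { 'n' }
ε ∉ FIRST(A n D), so FOLLOW(D) is not added.
PREDICT(D → A n D) = { 'n' }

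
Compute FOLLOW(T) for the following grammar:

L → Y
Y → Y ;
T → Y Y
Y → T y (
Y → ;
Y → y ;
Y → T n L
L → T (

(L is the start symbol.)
{ '(', 'n', 'y' }

To compute FOLLOW(T), find every occurrence of T on a right-hand side N → α T β: add FIRST(β) \ {ε}, and if β is empty or nullable also add FOLLOW(N). Iterate to a fixed point.

In Y → T y (: T is followed by y '(', add FIRST(y '(') \ {ε} = { 'y' }
In Y → T n L: T is followed by n L, add FIRST(n L) \ {ε} = { 'n' }
In L → T (: T is followed by '(', add FIRST('(') \ {ε} = { '(' }

Taking the union: FOLLOW(T) = { '(', 'n', 'y' }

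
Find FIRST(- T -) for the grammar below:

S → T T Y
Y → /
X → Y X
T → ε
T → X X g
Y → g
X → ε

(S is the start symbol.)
{ '-' }

To compute FIRST(- T -), process the symbols left to right:
Symbol - is a terminal. Add '-' and stop.
FIRST(- T -) = { '-' }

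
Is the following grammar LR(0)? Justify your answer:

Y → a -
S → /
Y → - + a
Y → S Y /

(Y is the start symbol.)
Augment with Y' → Y and build the canonical LR(0) collection (I0 = CLOSURE({[Y' → . Y]}), then GOTO on every symbol after a dot until no new states appear). It has 11 states:
  I0: { [S → . /], [Y → . - + a], [Y → . S Y /], [Y → . a -], [Y' → . Y] }  — shift
  I1: { [Y → - . + a] }  — shift
  I2: { [S → / .] }  — reduce
  I3: { [S → . /], [Y → . - + a], [Y → . S Y /], [Y → . a -], [Y → S . Y /] }  — shift
  I4: { [Y' → Y .] }  — accept
  I5: { [Y → a . -] }  — shift
  I6: { [Y → a - .] }  — reduce
  I7: { [Y → S Y . /] }  — shift
  I8: { [Y → S Y / .] }  — reduce
  I9: { [Y → - + . a] }  — shift
  I10: { [Y → - + a .] }  — reduce

Every state is either a pure shift/goto state or contains exactly one complete item and nothing to shift — no conflicts. The grammar is LR(0).

Answer: Yes, the grammar is LR(0)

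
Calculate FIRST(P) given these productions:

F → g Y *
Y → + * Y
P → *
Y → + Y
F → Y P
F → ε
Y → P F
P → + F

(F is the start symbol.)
To compute FIRST(P), examine every production with P on the left-hand side, reading each right-hand side left to right until a non-nullable symbol is reached.

From P → *:
  - '*' is a terminal: add '*' and stop
From P → + F:
  - '+' is a terminal: add '+' and stop

Collecting: FIRST(P) = { '*', '+' }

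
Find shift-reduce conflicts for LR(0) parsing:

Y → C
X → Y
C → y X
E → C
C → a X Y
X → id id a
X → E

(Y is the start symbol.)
A shift-reduce conflict occurs when an LR(0) state has both:
  - a complete (reduce) item [A → α .] (dot at the end), and
  - a shift item [B → β . c γ] (dot before a terminal).

Augment with Y' → Y and build the canonical LR(0) collection (I0 = CLOSURE({[Y' → . Y]}), then GOTO on every symbol after a dot until no new states appear). It has 14 states:
  I0: { [C → . a X Y], [C → . y X], [Y → . C], [Y' → . Y] }  — shift
  I1: { [Y → C .] }  — reduce
  I2: { [Y' → Y .] }  — accept
  I3: { [C → . a X Y], [C → . y X], [C → a . X Y], [E → . C], [X → . E], [X → . Y], [X → . id id a], [Y → . C] }  — shift
  I4: { [C → . a X Y], [C → . y X], [C → y . X], [E → . C], [X → . E], [X → . Y], [X → . id id a], [Y → . C] }  — shift
  I5: { [E → C .], [Y → C .] }  — 2 reduces
  I6: { [X → E .] }  — reduce
  I7: { [C → y X .] }  — reduce
  I8: { [X → Y .] }  — reduce
  I9: { [X → id . id a] }  — shift
  I10: { [X → id id . a] }  — shift
  I11: { [X → id id a .] }  — reduce
  I12: { [C → . a X Y], [C → . y X], [C → a X . Y], [Y → . C] }  — shift
  I13: { [C → a X Y .] }  — reduce

No state contains both a complete item and a shift item.

Answer: No shift-reduce conflicts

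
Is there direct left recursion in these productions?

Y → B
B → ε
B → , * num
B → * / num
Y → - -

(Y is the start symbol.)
No direct left recursion

Direct left recursion occurs when N → N α for some non-terminal N (the right-hand side begins with the left-hand side itself).

Y → B: starts with B
B → ε: starts with ε
B → , * num: starts with ','
B → * / num: starts with '*'
Y → - -: starts with '-'

No direct left recursion found.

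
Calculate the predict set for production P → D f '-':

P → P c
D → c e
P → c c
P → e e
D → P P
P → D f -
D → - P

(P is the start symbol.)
{ '-', 'c', 'e' }

PREDICT(P → D f '-') = (FIRST(RHS) \ {ε}) ∪ (FOLLOW(P) if ε ∈ FIRST(RHS), i.e. RHS ⇒* ε)
FIRST(D) = { '-', 'c', 'e' }
FIRST(D f '-') = { '-', 'c', 'e' }
ε ∉ FIRST(D f '-'), so FOLLOW(P) is not added.
PREDICT(P → D f '-') = { '-', 'c', 'e' }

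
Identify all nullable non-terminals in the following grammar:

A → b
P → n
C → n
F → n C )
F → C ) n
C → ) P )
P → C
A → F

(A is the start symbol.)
None

A non-terminal is nullable if it can derive ε (the empty string): either it has an ε-production, or it has a production whose right-hand side consists entirely of nullable non-terminals.

There are no ε-productions, so no non-terminal can derive ε.
No non-terminals are nullable.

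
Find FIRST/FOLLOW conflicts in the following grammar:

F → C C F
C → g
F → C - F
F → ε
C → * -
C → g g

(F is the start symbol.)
A FIRST/FOLLOW conflict occurs when a non-terminal N has a nullable alternative N → β (β ⇒* ε) and another alternative N → α with FIRST(α) ∩ FOLLOW(N) ≠ ∅: on such a lookahead the parser cannot decide between expanding α and letting N vanish via β.

Nullable non-terminals: F.
FIRST sets used below: FIRST(C) = { '*', 'g' }

F: nullable alternative(s) F → ε; FOLLOW(F) = { $ }
  F → C C F: FIRST \ {ε} = { '*', 'g' } — disjoint from FOLLOW(F)
  F → C - F: FIRST \ {ε} = { '*', 'g' } — disjoint from FOLLOW(F)
  F → ε: FIRST \ {ε} = { } — this is the only nullable alternative, skip

C has no nullable alternative, so no FIRST/FOLLOW check is needed there.

No FIRST/FOLLOW conflicts found.

Answer: No FIRST/FOLLOW conflicts.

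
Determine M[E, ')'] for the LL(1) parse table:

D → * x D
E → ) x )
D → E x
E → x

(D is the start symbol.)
To find M[E, ')'], we find productions for E where ')' is in the predict set (PREDICT(N → α) = (FIRST(α) \ {ε}) ∪ (FOLLOW(N) if α ⇒* ε)).

E → ) x ): PREDICT = { ')' }
  ')' is in predict set, so this production goes in M[E, ')']
E → x: PREDICT = { 'x' }

M[E, ')'] = E → ) x )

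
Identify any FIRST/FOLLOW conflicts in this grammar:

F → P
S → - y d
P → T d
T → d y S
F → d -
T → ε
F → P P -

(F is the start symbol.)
Nullable non-terminals: T.

T: nullable alternative(s) T → ε; FOLLOW(T) = { 'd' }
  T → d y S: FIRST \ {ε} = { 'd' } — overlaps FOLLOW(T) on { 'd' }: CONFLICT
  T → ε: FIRST \ {ε} = { } — this is the only nullable alternative, skip

F, P, S have no nullable alternative, so no FIRST/FOLLOW check is needed there.

So the grammar has 1 FIRST/FOLLOW conflict (marked CONFLICT above).

Answer: Yes. T → d y S with FOLLOW(T) on { 'd' }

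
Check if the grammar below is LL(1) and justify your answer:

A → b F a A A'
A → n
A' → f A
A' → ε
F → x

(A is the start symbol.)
No. Predict set conflict for A': { 'f' }

Relevant sets:
  FOLLOW(A') = { $, 'f' }

For A:
  PREDICT(A → b F a A A') = { 'b' }
  PREDICT(A → n) = { 'n' }
For A':
  PREDICT(A' → f A) = { 'f' }
  PREDICT(A' → ε) = { $, 'f' }
F has a single production, so nothing to check there.

Conflict found: Predict set conflict for A': { 'f' }
The grammar is NOT LL(1).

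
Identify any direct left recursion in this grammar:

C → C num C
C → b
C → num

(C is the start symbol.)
Yes, C is left-recursive

Direct left recursion occurs when N → N α for some non-terminal N (the right-hand side begins with the left-hand side itself).

C → C num C: LEFT RECURSIVE (starts with C)
C → b: starts with b
C → num: starts with num

The grammar has direct left recursion on: C.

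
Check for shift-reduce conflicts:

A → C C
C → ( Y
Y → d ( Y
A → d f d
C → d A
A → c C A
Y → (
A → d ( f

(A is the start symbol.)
A shift-reduce conflict occurs when an LR(0) state has both:
  - a complete (reduce) item [A → α .] (dot at the end), and
  - a shift item [B → β . c γ] (dot before a terminal).

Augment with A' → A and build the canonical LR(0) collection (I0 = CLOSURE({[A' → . A]}), then GOTO on every symbol after a dot until no new states appear). It has 20 states:
  I0: { [A → . C C], [A → . c C A], [A → . d ( f], [A → . d f d], [A' → . A], [C → . ( Y], [C → . d A] }  — shift
  I1: { [C → ( . Y], [Y → . (], [Y → . d ( Y] }  — shift
  I2: { [A' → A .] }  — accept
  I3: { [A → C . C], [C → . ( Y], [C → . d A] }  — shift
  I4: { [A → c . C A], [C → . ( Y], [C → . d A] }  — shift
  I5: { [A → . C C], [A → . c C A], [A → . d ( f], [A → . d f d], [A → d . ( f], [A → d . f d], [C → . ( Y], [C → . d A], [C → d . A] }  — shift
  I6: { [A → d ( . f], [C → ( . Y], [Y → . (], [Y → . d ( Y] }  — shift
  I7: { [C → d A .] }  — reduce
  I8: { [A → d f . d] }  — shift
  I9: { [A → d f d .] }  — reduce
  I10: { [Y → ( .] }  — reduce
  I11: { [C → ( Y .] }  — reduce
  I12: { [Y → d . ( Y] }  — shift
  I13: { [A → d ( f .] }  — reduce
  I14: { [Y → . (], [Y → . d ( Y], [Y → d ( . Y] }  — shift
  I15: { [Y → d ( Y .] }  — reduce
  I16: { [A → . C C], [A → . c C A], [A → . d ( f], [A → . d f d], [A → c C . A], [C → . ( Y], [C → . d A] }  — shift
  I17: { [A → . C C], [A → . c C A], [A → . d ( f], [A → . d f d], [C → . ( Y], [C → . d A], [C → d . A] }  — shift
  I18: { [A → c C A .] }  — reduce
  I19: { [A → C C .] }  — reduce

No state contains both a complete item and a shift item.

Answer: No shift-reduce conflicts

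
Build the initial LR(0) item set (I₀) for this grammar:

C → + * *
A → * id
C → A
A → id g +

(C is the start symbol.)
First, augment the grammar with C' → C
I₀ = CLOSURE({ [C' → . C] }):
  [C' → . C] has the dot before C: add [C → . + * *], [C → . A]
  [C → . A] has the dot before A: add [A → . * id], [A → . id g +]
No further items can be added.

I₀ = { [A → . * id], [A → . id g +], [C → . + * *], [C → . A], [C' → . C] }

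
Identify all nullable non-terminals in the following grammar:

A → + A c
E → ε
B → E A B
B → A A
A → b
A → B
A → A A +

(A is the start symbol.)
ε-productions: E → ε
So E is immediately nullable.
No further non-terminal can be added: every production for the remaining non-terminals contains a terminal or a non-nullable non-terminal.
Nullable = { 'E' }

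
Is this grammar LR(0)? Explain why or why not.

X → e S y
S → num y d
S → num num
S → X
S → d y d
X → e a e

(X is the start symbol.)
Yes, the grammar is LR(0)

A grammar is LR(0) if no state in the canonical LR(0) collection has:
  - both a shift item (dot before a terminal) and a complete item (shift-reduce conflict), or
  - two or more complete items (reduce-reduce conflict; the accept item [X' → X .] counts as a complete item here).

Augment with X' → X and build the canonical LR(0) collection (I0 = CLOSURE({[X' → . X]}), then GOTO on every symbol after a dot until no new states appear). It has 15 states:
  I0: { [X → . e S y], [X → . e a e], [X' → . X] }  — shift
  I1: { [X' → X .] }  — accept
  I2: { [S → . X], [S → . d y d], [S → . num num], [S → . num y d], [X → . e S y], [X → . e a e], [X → e . S y], [X → e . a e] }  — shift
  I3: { [X → e S . y] }  — shift
  I4: { [S → X .] }  — reduce
  I5: { [X → e a . e] }  — shift
  I6: { [S → d . y d] }  — shift
  I7: { [S → num . num], [S → num . y d] }  — shift
  I8: { [S → num num .] }  — reduce
  I9: { [S → num y . d] }  — shift
  I10: { [S → num y d .] }  — reduce
  I11: { [S → d y . d] }  — shift
  I12: { [S → d y d .] }  — reduce
  I13: { [X → e a e .] }  — reduce
  I14: { [X → e S y .] }  — reduce

Every state is either a pure shift/goto state or contains exactly one complete item and nothing to shift — no conflicts. The grammar is LR(0).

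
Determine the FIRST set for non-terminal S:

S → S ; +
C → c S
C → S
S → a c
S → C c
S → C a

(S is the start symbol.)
{ 'a', 'c' }

To compute FIRST(S), examine every production with S on the left-hand side, reading each right-hand side left to right until a non-nullable symbol is reached.

FIRST sets of the other non-terminals involved (by the same procedure, iterated to a fixed point):
  FIRST(C) = { 'a', 'c' }

From S → S ; +:
  - S is the symbol being defined: contributes nothing new
    S is not nullable, so stop
From S → a c:
  - a is a terminal: add 'a' and stop
From S → C c:
  - C is a non-terminal: add FIRST(C) \ {ε} = { 'a', 'c' }
    C is not nullable, so stop
From S → C a:
  - C is a non-terminal: add FIRST(C) \ {ε} = { 'a', 'c' }
    C is not nullable, so stop

Collecting: FIRST(S) = { 'a', 'c' }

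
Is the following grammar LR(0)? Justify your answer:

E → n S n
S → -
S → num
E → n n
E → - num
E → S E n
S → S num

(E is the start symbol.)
No. Shift-reduce conflict between [S → - .] and [E → - . num]

Augment with E' → E and build the canonical LR(0) collection (I0 = CLOSURE({[E' → . E]}), then GOTO on every symbol after a dot until no new states appear). It has 15 states:
  I0: { [E → . - num], [E → . S E n], [E → . n S n], [E → . n n], [E' → . E], [S → . -], [S → . S num], [S → . num] }  — shift
  I1: { [E → - . num], [S → - .] }  — shift, reduce
  I2: { [E' → E .] }  — accept
  I3: { [E → . - num], [E → . S E n], [E → . n S n], [E → . n n], [E → S . E n], [S → . -], [S → . S num], [S → . num], [S → S . num] }  — shift
  I4: { [E → n . S n], [E → n . n], [S → . -], [S → . S num], [S → . num] }  — shift
  I5: { [S → num .] }  — reduce
  I6: { [S → - .] }  — reduce
  I7: { [E → n S . n], [S → S . num] }  — shift
  I8: { [E → n n .] }  — reduce
  I9: { [E → n S n .] }  — reduce
  I10: { [S → S num .] }  — reduce
  I11: { [E → S E . n] }  — shift
  I12: { [S → S num .], [S → num .] }  — 2 reduces
  I13: { [E → S E n .] }  — reduce
  I14: { [E → - num .] }  — reduce

Conflict in state I1:
  Shift-reduce conflict between [S → - .] and [E → - . num]
So the grammar is NOT LR(0).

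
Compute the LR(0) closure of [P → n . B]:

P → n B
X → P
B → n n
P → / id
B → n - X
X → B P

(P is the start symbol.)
To compute CLOSURE, for each item [A → α.Bβ] where B is a non-terminal, add [B → .γ] for all productions B → γ; repeat for the newly added items until nothing changes.

Start with: [P → n . B]
  [P → n . B] has the dot before B: add [B → . n n], [B → . n - X]
No further items can be added.

CLOSURE = { [B → . n - X], [B → . n n], [P → n . B] }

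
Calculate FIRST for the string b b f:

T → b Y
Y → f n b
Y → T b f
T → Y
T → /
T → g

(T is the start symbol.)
To compute FIRST(b b f), process the symbols left to right:
Symbol b is a terminal. Add 'b' and stop.
FIRST(b b f) = { 'b' }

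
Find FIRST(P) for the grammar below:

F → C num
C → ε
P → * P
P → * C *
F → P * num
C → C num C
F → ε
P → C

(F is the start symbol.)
{ '*', 'num', ε }

To compute FIRST(P), examine every production with P on the left-hand side, reading each right-hand side left to right until a non-nullable symbol is reached.

FIRST sets of the other non-terminals involved (by the same procedure, iterated to a fixed point):
  FIRST(C) = { 'num', ε }

From P → * P:
  - '*' is a terminal: add '*' and stop
From P → * C *:
  - '*' is a terminal: add '*' and stop
From P → C:
  - C is a non-terminal: add FIRST(C) \ {ε} = { 'num' }
    C is nullable and nothing follows, so the whole right-hand side can vanish: ε ∈ FIRST(P)

Collecting: FIRST(P) = { '*', 'num', ε }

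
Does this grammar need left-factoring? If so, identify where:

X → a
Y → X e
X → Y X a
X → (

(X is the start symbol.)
No, left-factoring is not needed

Left-factoring is needed when two productions for the same non-terminal
share a common prefix on the right-hand side.

Productions for X:
  X → a
  X → Y X a
  X → (

No common prefixes found.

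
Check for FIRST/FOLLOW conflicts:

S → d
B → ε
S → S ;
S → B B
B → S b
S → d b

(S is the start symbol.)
A FIRST/FOLLOW conflict occurs when a non-terminal N has a nullable alternative N → β (β ⇒* ε) and another alternative N → α with FIRST(α) ∩ FOLLOW(N) ≠ ∅: on such a lookahead the parser cannot decide between expanding α and letting N vanish via β.

Nullable non-terminals: B, S.
FIRST sets used below: FIRST(S) = { ';', 'b', 'd', ε }, FIRST(B) = { ';', 'b', 'd', ε }

B: nullable alternative(s) B → ε; FOLLOW(B) = { $, ';', 'b', 'd' }
  B → ε: FIRST \ {ε} = { } — this is the only nullable alternative, skip
  B → S b: FIRST \ {ε} = { ';', 'b', 'd' } — overlaps FOLLOW(B) on { ';', 'b', 'd' }: CONFLICT

S: nullable alternative(s) S → B B; FOLLOW(S) = { $, ';', 'b' }
  S → d: FIRST \ {ε} = { 'd' } — disjoint from FOLLOW(S)
  S → S ;: FIRST \ {ε} = { ';', 'b', 'd' } — overlaps FOLLOW(S) on { ';', 'b' }: CONFLICT
  S → B B: FIRST \ {ε} = { ';', 'b', 'd' } — this is the only nullable alternative, skip
  S → d b: FIRST \ {ε} = { 'd' } — disjoint from FOLLOW(S)

So the grammar has 2 FIRST/FOLLOW conflicts (marked CONFLICT above).

Answer: Yes. S → S ';' with FOLLOW(S) on { ';', 'b' }; B → S b with FOLLOW(B) on { ';', 'b', 'd' }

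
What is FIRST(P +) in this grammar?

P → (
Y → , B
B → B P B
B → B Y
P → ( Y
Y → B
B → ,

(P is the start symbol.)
FIRST sets of the non-terminals involved (from the grammar, by fixed-point iteration):
  FIRST(P) = { '(' }

To compute FIRST(P +), process the symbols left to right:
Symbol P is a non-terminal. Add FIRST(P) \ {ε} = { '(' }
P is not nullable (ε ∉ FIRST(P)), so stop here.
FIRST(P +) = { '(' }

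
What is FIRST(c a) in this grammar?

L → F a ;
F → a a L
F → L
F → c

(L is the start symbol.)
{ 'c' }

To compute FIRST(c a), process the symbols left to right:
Symbol c is a terminal. Add 'c' and stop.
FIRST(c a) = { 'c' }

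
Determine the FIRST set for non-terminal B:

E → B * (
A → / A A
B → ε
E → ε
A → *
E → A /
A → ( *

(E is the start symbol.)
From B → ε:
  - ε-production, so ε ∈ FIRST(B)

Collecting: FIRST(B) = { ε }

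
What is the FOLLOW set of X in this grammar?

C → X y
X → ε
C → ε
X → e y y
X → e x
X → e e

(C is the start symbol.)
{ 'y' }

In C → X y: X is followed by y, add FIRST(y) \ {ε} = { 'y' }

Taking the union: FOLLOW(X) = { 'y' }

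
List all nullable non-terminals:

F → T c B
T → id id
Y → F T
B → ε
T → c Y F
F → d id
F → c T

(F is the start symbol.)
ε-productions: B → ε
So B is immediately nullable.
No further non-terminal can be added: every production for the remaining non-terminals contains a terminal or a non-nullable non-terminal.
Nullable = { 'B' }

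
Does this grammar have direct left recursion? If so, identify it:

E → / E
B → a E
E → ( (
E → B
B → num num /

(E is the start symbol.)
Direct left recursion occurs when N → N α for some non-terminal N (the right-hand side begins with the left-hand side itself).

E → / E: starts with '/'
B → a E: starts with a
E → ( (: starts with '('
E → B: starts with B
B → num num /: starts with num

No direct left recursion found.

Answer: No direct left recursion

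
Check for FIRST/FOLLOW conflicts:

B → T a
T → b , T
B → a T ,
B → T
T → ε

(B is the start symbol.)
A FIRST/FOLLOW conflict occurs when a non-terminal N has a nullable alternative N → β (β ⇒* ε) and another alternative N → α with FIRST(α) ∩ FOLLOW(N) ≠ ∅: on such a lookahead the parser cannot decide between expanding α and letting N vanish via β.

Nullable non-terminals: B, T.
FIRST sets used below: FIRST(T) = { 'b', ε }

B: nullable alternative(s) B → T; FOLLOW(B) = { $ }
  B → T a: FIRST \ {ε} = { 'a', 'b' } — disjoint from FOLLOW(B)
  B → a T ,: FIRST \ {ε} = { 'a' } — disjoint from FOLLOW(B)
  B → T: FIRST \ {ε} = { 'b' } — this is the only nullable alternative, skip

T: nullable alternative(s) T → ε; FOLLOW(T) = { $, ',', 'a' }
  T → b , T: FIRST \ {ε} = { 'b' } — disjoint from FOLLOW(T)
  T → ε: FIRST \ {ε} = { } — this is the only nullable alternative, skip

No FIRST/FOLLOW conflicts found.

Answer: No FIRST/FOLLOW conflicts.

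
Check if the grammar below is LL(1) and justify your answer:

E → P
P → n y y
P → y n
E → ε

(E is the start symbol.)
A grammar is LL(1) if for each non-terminal N with multiple productions, the predict sets of those productions are pairwise disjoint, where PREDICT(N → α) = (FIRST(α) \ {ε}) ∪ (FOLLOW(N) if α ⇒* ε).

Relevant sets:
  FIRST(P) = { 'n', 'y' }
  FOLLOW(E) = { $ }

For E:
  PREDICT(E → P) = { 'n', 'y' }
  PREDICT(E → ε) = { $ }
For P:
  PREDICT(P → n y y) = { 'n' }
  PREDICT(P → y n) = { 'y' }

All predict sets are disjoint. The grammar IS LL(1).

Answer: Yes, the grammar is LL(1).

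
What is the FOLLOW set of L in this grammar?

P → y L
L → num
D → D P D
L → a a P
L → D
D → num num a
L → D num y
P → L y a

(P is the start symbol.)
In P → y L: L is at the end, add FOLLOW(P)
In P → L y a: L is followed by y a, add FIRST(y a) \ {ε} = { 'y' }

The FOLLOW sets referred to above (computed the same way, to a fixed point):
  FOLLOW(P) = { $, 'num', 'y' }

Taking the union: FOLLOW(L) = { $, 'num', 'y' }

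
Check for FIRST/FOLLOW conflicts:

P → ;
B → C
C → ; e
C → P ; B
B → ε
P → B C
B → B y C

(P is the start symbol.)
Yes. B → C with FOLLOW(B) on { ';', 'y' }; B → B y C with FOLLOW(B) on { ';', 'y' }

Nullable non-terminals: B.
FIRST sets used below: FIRST(C) = { ';', 'y' }, FIRST(B) = { ';', 'y', ε }

B: nullable alternative(s) B → ε; FOLLOW(B) = { $, ';', 'y' }
  B → C: FIRST \ {ε} = { ';', 'y' } — overlaps FOLLOW(B) on { ';', 'y' }: CONFLICT
  B → ε: FIRST \ {ε} = { } — this is the only nullable alternative, skip
  B → B y C: FIRST \ {ε} = { ';', 'y' } — overlaps FOLLOW(B) on { ';', 'y' }: CONFLICT

C, P have no nullable alternative, so no FIRST/FOLLOW check is needed there.

So the grammar has 2 FIRST/FOLLOW conflicts (marked CONFLICT above).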